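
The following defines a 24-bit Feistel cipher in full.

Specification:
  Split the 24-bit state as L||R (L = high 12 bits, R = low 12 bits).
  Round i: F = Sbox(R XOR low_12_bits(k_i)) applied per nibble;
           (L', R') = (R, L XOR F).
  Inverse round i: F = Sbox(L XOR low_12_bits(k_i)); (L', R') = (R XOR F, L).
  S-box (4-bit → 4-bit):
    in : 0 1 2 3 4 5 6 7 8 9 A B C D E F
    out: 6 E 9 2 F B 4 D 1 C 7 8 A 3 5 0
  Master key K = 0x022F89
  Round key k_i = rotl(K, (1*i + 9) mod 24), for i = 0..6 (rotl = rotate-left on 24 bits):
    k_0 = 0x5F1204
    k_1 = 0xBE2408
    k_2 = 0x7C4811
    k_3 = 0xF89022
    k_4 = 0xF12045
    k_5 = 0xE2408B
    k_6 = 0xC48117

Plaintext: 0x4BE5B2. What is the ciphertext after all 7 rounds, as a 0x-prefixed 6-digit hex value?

0x869A7D

s_0 = plaintext = 0x4BE5B2
s_1 = Round(s_0, k_0) = 0x5B293A
s_2 = Round(s_1, k_1) = 0x93A69B
s_3 = Round(s_2, k_2) = 0x69BC2D
s_4 = Round(s_3, k_3) = 0xC2DCFB
s_5 = Round(s_4, k_4) = 0xCFB6A8
s_6 = Round(s_5, k_5) = 0x6A8869
s_7 = Round(s_6, k_6) = 0x869A7D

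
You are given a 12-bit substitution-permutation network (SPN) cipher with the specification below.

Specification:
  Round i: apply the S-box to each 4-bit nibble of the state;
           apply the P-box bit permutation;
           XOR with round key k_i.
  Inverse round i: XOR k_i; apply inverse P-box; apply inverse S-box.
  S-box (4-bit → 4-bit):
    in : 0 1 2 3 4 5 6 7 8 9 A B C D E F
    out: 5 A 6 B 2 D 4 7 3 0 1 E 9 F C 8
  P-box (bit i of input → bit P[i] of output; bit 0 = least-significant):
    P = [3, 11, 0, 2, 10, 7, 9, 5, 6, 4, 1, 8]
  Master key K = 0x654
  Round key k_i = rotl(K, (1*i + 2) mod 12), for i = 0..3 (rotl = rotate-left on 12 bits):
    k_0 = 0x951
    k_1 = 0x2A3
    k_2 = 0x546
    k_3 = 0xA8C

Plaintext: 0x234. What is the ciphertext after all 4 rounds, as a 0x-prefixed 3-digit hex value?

s_0 = plaintext = 0x234
s_1 = Round(s_0, k_0) = 0x5E3
s_2 = Round(s_1, k_1) = 0x9CD
s_3 = Round(s_2, k_2) = 0x96B
s_4 = Round(s_3, k_3) = 0x089

0x089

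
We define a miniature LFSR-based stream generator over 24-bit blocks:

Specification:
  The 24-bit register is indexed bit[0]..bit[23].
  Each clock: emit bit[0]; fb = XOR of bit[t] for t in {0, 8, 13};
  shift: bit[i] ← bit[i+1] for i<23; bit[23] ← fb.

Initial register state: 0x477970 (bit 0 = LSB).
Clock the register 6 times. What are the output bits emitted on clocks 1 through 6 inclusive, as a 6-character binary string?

reg_0 = 0x477970
clock 1: out=0, reg = 0x23BCB8
clock 2: out=0, reg = 0x91DE5C
clock 3: out=0, reg = 0x48EF2E
clock 4: out=0, reg = 0x247797
clock 5: out=1, reg = 0x923BCB
clock 6: out=1, reg = 0xC91DE5

000011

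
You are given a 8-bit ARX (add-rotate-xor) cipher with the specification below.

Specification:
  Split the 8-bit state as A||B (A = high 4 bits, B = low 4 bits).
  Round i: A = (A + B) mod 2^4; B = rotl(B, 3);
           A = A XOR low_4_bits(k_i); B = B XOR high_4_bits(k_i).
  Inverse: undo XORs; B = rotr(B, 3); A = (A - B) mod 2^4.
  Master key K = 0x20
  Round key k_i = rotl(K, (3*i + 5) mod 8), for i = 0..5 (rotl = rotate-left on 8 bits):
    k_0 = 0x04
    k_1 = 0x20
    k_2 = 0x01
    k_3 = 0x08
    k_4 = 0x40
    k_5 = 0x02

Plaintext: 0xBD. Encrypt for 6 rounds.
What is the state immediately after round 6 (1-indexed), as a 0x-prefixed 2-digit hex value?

s_0 = plaintext = 0xBD
s_1 = Round(s_0, k_0) = 0xCE
s_2 = Round(s_1, k_1) = 0xA5
s_3 = Round(s_2, k_2) = 0xEA
s_4 = Round(s_3, k_3) = 0x05
s_5 = Round(s_4, k_4) = 0x5E
s_6 = Round(s_5, k_5) = 0x17

0x17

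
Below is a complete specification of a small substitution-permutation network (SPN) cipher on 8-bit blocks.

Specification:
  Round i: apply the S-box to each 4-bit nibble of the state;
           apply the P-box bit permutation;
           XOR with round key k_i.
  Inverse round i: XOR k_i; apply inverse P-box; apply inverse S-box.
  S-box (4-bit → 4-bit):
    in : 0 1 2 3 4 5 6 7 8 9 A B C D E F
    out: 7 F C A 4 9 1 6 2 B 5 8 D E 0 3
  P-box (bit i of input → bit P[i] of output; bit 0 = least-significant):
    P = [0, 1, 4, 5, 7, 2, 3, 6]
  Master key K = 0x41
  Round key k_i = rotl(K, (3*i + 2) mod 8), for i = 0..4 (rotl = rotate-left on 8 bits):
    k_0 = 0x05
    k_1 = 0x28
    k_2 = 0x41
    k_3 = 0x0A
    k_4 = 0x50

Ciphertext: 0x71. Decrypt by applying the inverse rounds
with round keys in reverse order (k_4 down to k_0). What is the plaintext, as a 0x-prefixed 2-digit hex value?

0x21

s_0 = ciphertext = 0x71
s_1 = InvRound(s_0, k_4) = 0xE5
s_2 = InvRound(s_1, k_3) = 0x19
s_3 = InvRound(s_2, k_2) = 0x24
s_4 = InvRound(s_3, k_1) = 0x7E
s_5 = InvRound(s_4, k_0) = 0x21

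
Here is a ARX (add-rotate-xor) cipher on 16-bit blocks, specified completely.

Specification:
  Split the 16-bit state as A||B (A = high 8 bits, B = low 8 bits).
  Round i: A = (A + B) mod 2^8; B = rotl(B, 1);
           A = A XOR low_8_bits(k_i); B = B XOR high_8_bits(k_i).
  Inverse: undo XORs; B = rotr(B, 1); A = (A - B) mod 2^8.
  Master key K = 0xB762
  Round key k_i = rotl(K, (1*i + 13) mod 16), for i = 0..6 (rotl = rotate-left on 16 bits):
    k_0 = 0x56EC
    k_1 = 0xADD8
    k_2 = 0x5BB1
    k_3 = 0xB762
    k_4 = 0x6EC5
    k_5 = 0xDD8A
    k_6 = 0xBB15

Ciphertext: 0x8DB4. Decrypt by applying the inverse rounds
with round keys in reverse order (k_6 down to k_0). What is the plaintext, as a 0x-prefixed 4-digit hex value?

0x6C4A

s_0 = ciphertext = 0x8DB4
s_1 = InvRound(s_0, k_6) = 0x1187
s_2 = InvRound(s_1, k_5) = 0x6E2D
s_3 = InvRound(s_2, k_4) = 0x0AA1
s_4 = InvRound(s_3, k_3) = 0x5D0B
s_5 = InvRound(s_4, k_2) = 0xC428
s_6 = InvRound(s_5, k_1) = 0x5AC2
s_7 = InvRound(s_6, k_0) = 0x6C4A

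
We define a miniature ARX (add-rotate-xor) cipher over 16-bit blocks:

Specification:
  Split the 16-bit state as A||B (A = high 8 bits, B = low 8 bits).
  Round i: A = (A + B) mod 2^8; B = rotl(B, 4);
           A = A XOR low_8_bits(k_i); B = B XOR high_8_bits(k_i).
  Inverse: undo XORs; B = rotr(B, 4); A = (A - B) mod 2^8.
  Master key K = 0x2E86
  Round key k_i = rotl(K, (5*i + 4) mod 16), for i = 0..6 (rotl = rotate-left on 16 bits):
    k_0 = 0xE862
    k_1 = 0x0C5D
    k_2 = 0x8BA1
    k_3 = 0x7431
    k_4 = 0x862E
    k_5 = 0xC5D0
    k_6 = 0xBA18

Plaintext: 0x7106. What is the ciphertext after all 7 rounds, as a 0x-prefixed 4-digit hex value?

0xFEE4

s_0 = plaintext = 0x7106
s_1 = Round(s_0, k_0) = 0x1588
s_2 = Round(s_1, k_1) = 0xC084
s_3 = Round(s_2, k_2) = 0xE5C3
s_4 = Round(s_3, k_3) = 0x9948
s_5 = Round(s_4, k_4) = 0xCF02
s_6 = Round(s_5, k_5) = 0x01E5
s_7 = Round(s_6, k_6) = 0xFEE4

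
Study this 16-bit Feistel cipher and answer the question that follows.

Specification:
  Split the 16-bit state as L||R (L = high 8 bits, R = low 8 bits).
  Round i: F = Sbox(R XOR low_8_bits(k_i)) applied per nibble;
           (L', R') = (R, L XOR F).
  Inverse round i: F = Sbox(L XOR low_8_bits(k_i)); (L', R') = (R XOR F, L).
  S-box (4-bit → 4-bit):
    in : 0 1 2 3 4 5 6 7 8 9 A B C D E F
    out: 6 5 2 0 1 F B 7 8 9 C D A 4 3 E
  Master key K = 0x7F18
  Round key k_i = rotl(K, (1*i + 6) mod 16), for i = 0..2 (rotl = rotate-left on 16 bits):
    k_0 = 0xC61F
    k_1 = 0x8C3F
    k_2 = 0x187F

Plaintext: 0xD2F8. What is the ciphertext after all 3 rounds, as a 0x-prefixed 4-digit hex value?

s_0 = plaintext = 0xD2F8
s_1 = Round(s_0, k_0) = 0xF8E5
s_2 = Round(s_1, k_1) = 0xE5B4
s_3 = Round(s_2, k_2) = 0xB448

0xB448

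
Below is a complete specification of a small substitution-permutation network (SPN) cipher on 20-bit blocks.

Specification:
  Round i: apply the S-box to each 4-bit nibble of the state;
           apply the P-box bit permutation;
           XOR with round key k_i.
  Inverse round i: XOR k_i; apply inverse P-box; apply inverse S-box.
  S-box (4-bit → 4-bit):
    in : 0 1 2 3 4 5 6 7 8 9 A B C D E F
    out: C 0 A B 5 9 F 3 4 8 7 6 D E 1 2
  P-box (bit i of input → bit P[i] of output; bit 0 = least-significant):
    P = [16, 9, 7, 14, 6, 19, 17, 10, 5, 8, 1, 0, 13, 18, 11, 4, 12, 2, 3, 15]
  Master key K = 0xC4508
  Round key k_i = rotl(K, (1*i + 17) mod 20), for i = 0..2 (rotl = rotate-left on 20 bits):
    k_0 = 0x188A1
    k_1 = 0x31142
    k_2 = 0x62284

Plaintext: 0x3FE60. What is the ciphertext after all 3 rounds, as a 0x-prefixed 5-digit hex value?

s_0 = plaintext = 0x3FE60
s_1 = Round(s_0, k_0) = 0xF5C45
s_2 = Round(s_1, k_1) = 0x07135
s_3 = Round(s_2, k_2) = 0xBC6CC

0xBC6CC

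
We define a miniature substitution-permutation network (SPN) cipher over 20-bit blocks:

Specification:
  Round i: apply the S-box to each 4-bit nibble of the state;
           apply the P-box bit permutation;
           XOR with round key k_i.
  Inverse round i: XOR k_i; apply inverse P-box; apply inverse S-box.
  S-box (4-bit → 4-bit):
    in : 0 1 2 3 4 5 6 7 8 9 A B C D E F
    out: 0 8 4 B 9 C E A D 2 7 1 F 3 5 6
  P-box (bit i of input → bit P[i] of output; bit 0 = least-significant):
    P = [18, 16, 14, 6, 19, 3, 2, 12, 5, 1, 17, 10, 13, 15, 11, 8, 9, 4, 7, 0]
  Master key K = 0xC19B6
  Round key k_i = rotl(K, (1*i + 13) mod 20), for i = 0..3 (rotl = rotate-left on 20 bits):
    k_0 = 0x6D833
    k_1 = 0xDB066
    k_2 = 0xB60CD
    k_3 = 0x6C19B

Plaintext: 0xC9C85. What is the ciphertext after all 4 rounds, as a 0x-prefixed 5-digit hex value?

s_0 = plaintext = 0xC9C85
s_1 = Round(s_0, k_0) = 0xC0EC4
s_2 = Round(s_1, k_1) = 0x3A29B
s_3 = Round(s_2, k_2) = 0xDCAD4
s_4 = Round(s_3, k_3) = 0x86AE1

0x86AE1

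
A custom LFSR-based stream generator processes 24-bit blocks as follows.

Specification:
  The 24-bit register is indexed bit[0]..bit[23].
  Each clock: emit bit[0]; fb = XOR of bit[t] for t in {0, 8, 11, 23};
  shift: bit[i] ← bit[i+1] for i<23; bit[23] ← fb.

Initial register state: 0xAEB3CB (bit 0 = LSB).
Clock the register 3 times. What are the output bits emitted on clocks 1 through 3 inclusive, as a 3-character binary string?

reg_0 = 0xAEB3CB
clock 1: out=1, reg = 0xD759E5
clock 2: out=1, reg = 0x6BACF2
clock 3: out=0, reg = 0xB5D679

110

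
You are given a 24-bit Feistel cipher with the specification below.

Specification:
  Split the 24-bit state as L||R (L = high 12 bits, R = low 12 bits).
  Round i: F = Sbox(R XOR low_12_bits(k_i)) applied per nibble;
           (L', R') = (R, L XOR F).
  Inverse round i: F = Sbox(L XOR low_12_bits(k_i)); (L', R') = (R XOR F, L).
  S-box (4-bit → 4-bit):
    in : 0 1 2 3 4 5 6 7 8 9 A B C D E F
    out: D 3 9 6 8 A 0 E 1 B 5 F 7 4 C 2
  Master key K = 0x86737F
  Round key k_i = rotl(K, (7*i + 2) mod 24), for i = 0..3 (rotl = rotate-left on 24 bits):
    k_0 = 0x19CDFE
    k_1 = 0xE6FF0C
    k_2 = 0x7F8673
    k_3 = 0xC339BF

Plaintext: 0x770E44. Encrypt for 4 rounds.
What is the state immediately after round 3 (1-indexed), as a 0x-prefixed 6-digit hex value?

s_0 = plaintext = 0x770E44
s_1 = Round(s_0, k_0) = 0xE44185
s_2 = Round(s_1, k_1) = 0x18525F
s_3 = Round(s_2, k_2) = 0x25F912
s_4 = Round(s_3, k_3) = 0x912F0B

0x25F912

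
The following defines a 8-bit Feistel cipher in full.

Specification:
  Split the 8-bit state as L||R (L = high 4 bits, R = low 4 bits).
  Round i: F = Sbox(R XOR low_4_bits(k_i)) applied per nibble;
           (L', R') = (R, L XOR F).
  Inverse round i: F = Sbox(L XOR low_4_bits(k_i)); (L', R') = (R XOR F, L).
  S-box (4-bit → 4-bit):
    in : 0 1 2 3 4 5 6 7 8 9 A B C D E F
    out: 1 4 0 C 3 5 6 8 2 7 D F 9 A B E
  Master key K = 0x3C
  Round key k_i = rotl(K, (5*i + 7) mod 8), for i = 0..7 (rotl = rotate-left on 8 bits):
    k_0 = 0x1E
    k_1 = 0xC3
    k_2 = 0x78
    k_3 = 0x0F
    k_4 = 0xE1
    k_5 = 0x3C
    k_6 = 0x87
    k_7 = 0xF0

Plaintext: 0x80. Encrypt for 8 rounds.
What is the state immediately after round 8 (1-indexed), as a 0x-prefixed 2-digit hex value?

0x4B

s_0 = plaintext = 0x80
s_1 = Round(s_0, k_0) = 0x03
s_2 = Round(s_1, k_1) = 0x31
s_3 = Round(s_2, k_2) = 0x14
s_4 = Round(s_3, k_3) = 0x4E
s_5 = Round(s_4, k_4) = 0xEA
s_6 = Round(s_5, k_5) = 0xA8
s_7 = Round(s_6, k_6) = 0x84
s_8 = Round(s_7, k_7) = 0x4B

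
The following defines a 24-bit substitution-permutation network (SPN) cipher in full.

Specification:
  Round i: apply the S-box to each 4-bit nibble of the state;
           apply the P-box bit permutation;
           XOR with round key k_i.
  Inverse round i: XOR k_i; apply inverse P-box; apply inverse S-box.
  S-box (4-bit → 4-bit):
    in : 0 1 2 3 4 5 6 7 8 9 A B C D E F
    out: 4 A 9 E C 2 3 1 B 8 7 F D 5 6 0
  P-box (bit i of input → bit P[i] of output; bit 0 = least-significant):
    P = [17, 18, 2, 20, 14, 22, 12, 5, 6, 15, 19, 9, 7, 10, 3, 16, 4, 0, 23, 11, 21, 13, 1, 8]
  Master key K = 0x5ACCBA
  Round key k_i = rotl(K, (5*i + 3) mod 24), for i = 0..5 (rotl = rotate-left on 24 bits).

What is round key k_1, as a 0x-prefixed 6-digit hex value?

0xCCBA5A

K = 0x5ACCBA
k_0 = rotl(K, (5*0+3) mod 24) = rotl(K, 3) = 0xD665D2
k_1 = rotl(K, (5*1+3) mod 24) = rotl(K, 8) = 0xCCBA5A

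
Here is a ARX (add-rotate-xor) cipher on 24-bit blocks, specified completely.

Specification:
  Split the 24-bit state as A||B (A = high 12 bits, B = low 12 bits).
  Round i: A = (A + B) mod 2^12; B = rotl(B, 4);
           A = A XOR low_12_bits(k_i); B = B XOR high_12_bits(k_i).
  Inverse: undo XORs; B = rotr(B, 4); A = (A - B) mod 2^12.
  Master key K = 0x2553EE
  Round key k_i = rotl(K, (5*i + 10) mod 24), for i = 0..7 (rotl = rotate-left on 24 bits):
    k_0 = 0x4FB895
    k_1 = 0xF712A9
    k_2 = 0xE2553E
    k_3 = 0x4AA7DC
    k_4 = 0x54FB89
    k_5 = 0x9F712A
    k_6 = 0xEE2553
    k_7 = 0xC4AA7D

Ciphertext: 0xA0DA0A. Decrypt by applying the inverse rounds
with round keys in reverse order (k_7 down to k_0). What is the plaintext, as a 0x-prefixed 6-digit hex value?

s_0 = ciphertext = 0xA0DA0A
s_1 = InvRound(s_0, k_7) = 0x00C064
s_2 = InvRound(s_1, k_6) = 0xE776E8
s_3 = InvRound(s_2, k_5) = 0xF6CFF1
s_4 = InvRound(s_3, k_4) = 0x63AEAB
s_5 = InvRound(s_4, k_3) = 0x0461A0
s_6 = InvRound(s_5, k_2) = 0xF805F8
s_7 = InvRound(s_6, k_1) = 0x3819A8
s_8 = InvRound(s_7, k_0) = 0x73F3D5

0x73F3D5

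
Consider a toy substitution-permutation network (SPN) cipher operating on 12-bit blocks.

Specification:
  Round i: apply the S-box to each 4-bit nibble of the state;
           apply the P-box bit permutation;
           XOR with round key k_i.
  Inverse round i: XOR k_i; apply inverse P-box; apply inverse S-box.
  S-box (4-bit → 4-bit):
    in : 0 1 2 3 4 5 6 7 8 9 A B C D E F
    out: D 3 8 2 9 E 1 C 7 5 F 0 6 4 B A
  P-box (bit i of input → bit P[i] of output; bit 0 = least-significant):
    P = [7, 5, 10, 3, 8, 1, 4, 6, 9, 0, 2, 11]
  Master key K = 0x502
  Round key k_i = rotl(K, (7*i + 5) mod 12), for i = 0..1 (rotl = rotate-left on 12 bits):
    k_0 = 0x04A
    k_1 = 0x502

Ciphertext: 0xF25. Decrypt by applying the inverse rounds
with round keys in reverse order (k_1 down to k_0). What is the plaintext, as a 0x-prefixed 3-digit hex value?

s_0 = ciphertext = 0xF25
s_1 = InvRound(s_0, k_1) = 0xA33
s_2 = InvRound(s_1, k_0) = 0xE7F

0xE7F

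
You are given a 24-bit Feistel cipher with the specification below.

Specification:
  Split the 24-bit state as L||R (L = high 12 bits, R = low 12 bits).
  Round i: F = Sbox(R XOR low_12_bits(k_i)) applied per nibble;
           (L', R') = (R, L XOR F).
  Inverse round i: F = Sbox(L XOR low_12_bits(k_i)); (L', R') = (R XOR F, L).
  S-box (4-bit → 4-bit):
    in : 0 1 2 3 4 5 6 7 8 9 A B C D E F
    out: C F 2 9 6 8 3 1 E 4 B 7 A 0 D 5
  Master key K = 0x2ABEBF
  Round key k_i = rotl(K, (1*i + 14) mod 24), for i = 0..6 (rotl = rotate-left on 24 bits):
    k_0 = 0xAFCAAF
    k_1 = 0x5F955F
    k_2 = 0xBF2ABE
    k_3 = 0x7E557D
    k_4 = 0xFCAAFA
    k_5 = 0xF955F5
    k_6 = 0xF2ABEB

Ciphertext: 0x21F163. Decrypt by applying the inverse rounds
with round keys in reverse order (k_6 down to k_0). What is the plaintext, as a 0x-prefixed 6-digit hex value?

0x189CBC

s_0 = ciphertext = 0x21F163
s_1 = InvRound(s_0, k_6) = 0x53521F
s_2 = InvRound(s_1, k_5) = 0xEB3535
s_3 = InvRound(s_2, k_4) = 0x351EB3
s_4 = InvRound(s_3, k_3) = 0xD99351
s_5 = InvRound(s_4, k_2) = 0x270D99
s_6 = InvRound(s_5, k_1) = 0xCBC270
s_7 = InvRound(s_6, k_0) = 0x189CBC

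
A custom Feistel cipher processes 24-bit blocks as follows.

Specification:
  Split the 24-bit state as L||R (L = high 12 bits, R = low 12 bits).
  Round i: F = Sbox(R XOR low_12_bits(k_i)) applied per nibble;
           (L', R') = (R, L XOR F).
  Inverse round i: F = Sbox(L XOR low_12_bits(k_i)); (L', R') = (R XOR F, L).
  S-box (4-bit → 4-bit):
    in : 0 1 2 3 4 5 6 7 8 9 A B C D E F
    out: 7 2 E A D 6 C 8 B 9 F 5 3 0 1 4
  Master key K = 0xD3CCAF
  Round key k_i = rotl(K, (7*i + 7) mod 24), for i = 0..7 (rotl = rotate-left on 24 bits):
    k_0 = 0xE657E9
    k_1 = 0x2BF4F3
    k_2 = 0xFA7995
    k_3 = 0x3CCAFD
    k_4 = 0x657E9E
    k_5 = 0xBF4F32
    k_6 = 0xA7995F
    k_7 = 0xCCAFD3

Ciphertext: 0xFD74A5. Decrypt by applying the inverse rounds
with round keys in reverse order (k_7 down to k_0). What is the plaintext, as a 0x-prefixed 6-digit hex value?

s_0 = ciphertext = 0xFD74A5
s_1 = InvRound(s_0, k_7) = 0x3D8FD7
s_2 = InvRound(s_1, k_6) = 0x06F3D8
s_3 = InvRound(s_2, k_5) = 0x7B806F
s_4 = InvRound(s_3, k_4) = 0x9837B8
s_5 = InvRound(s_4, k_3) = 0xD39983
s_6 = InvRound(s_5, k_2) = 0x470D39
s_7 = InvRound(s_6, k_1) = 0xA83470
s_8 = InvRound(s_7, k_0) = 0x4BFA83

0x4BFA83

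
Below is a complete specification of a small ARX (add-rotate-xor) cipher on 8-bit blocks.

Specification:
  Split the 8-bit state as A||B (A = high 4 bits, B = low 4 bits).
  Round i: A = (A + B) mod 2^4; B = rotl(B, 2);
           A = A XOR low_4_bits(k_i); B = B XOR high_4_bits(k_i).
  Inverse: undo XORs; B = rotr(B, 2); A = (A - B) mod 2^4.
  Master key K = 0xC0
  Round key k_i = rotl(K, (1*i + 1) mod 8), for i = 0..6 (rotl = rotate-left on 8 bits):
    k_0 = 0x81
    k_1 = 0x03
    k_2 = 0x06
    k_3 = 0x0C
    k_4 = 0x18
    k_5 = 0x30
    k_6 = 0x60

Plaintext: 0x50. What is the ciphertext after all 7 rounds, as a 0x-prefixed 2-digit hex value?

s_0 = plaintext = 0x50
s_1 = Round(s_0, k_0) = 0x48
s_2 = Round(s_1, k_1) = 0xF2
s_3 = Round(s_2, k_2) = 0x78
s_4 = Round(s_3, k_3) = 0x32
s_5 = Round(s_4, k_4) = 0xD9
s_6 = Round(s_5, k_5) = 0x65
s_7 = Round(s_6, k_6) = 0xB3

0xB3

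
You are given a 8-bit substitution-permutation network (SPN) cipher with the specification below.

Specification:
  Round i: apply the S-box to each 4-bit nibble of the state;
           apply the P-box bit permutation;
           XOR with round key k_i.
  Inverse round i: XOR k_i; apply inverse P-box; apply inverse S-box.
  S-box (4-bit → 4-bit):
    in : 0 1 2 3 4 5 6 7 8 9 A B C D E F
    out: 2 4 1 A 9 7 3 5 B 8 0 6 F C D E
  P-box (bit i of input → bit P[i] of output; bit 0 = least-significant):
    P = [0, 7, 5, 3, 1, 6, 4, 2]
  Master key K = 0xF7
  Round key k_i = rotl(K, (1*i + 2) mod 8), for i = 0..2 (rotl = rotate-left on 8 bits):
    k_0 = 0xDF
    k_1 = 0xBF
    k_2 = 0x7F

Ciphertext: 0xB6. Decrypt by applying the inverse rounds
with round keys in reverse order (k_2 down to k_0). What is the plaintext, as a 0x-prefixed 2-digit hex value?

s_0 = ciphertext = 0xB6
s_1 = InvRound(s_0, k_2) = 0x08
s_2 = InvRound(s_1, k_1) = 0xE5
s_3 = InvRound(s_2, k_0) = 0x7D

0x7D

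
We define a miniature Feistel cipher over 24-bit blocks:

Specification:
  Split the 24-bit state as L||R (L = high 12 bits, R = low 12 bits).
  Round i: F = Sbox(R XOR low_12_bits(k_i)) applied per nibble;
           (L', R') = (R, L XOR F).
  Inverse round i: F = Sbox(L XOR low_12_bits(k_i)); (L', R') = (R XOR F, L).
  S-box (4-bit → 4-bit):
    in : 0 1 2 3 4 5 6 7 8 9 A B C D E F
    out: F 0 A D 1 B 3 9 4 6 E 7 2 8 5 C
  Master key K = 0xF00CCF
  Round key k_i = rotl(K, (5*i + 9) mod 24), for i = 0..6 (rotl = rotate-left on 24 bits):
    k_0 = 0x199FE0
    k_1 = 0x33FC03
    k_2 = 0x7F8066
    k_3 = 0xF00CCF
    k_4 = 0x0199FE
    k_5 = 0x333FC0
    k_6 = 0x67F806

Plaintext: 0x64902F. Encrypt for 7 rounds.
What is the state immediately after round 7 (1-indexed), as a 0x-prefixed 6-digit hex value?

s_0 = plaintext = 0x64902F
s_1 = Round(s_0, k_0) = 0x02FA65
s_2 = Round(s_1, k_1) = 0xA6531C
s_3 = Round(s_2, k_2) = 0x31C7FB
s_4 = Round(s_3, k_3) = 0x7FB4CD
s_5 = Round(s_4, k_4) = 0x4CDF26
s_6 = Round(s_5, k_5) = 0xF26B9E
s_7 = Round(s_6, k_6) = 0xB9E242

0xB9E242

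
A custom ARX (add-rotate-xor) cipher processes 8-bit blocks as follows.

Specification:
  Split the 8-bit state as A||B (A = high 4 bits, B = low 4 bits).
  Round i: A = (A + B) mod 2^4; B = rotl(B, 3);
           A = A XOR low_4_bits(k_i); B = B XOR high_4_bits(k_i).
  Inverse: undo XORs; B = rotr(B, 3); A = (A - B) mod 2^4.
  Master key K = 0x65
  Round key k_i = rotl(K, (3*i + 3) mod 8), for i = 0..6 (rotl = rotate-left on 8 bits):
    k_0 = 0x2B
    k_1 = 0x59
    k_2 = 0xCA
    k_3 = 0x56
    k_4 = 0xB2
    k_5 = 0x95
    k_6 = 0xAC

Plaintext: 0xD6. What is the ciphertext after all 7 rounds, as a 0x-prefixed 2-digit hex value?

0x80

s_0 = plaintext = 0xD6
s_1 = Round(s_0, k_0) = 0x81
s_2 = Round(s_1, k_1) = 0x0D
s_3 = Round(s_2, k_2) = 0x72
s_4 = Round(s_3, k_3) = 0xF4
s_5 = Round(s_4, k_4) = 0x19
s_6 = Round(s_5, k_5) = 0xF5
s_7 = Round(s_6, k_6) = 0x80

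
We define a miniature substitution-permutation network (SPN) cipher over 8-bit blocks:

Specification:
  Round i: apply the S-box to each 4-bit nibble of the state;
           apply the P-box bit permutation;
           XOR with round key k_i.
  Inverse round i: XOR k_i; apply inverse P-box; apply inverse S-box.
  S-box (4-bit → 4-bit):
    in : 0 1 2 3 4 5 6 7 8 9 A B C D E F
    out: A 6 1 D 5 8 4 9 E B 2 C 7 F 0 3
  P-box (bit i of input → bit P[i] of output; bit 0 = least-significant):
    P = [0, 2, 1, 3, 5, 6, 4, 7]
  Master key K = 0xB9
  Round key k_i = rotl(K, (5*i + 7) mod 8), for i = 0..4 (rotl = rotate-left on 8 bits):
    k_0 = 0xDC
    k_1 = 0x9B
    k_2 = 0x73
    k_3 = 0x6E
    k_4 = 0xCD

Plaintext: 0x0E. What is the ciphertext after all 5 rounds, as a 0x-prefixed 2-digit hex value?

s_0 = plaintext = 0x0E
s_1 = Round(s_0, k_0) = 0x1C
s_2 = Round(s_1, k_1) = 0xCC
s_3 = Round(s_2, k_2) = 0x04
s_4 = Round(s_3, k_3) = 0xAD
s_5 = Round(s_4, k_4) = 0x82

0x82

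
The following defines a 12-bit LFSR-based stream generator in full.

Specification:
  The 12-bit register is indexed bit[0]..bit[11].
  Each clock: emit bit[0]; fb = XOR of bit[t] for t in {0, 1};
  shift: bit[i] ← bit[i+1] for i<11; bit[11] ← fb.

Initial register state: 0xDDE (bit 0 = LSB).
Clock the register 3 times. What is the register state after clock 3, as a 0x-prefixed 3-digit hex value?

0x3BB

reg_0 = 0xDDE
clock 1: out=0, reg = 0xEEF
clock 2: out=1, reg = 0x777
clock 3: out=1, reg = 0x3BB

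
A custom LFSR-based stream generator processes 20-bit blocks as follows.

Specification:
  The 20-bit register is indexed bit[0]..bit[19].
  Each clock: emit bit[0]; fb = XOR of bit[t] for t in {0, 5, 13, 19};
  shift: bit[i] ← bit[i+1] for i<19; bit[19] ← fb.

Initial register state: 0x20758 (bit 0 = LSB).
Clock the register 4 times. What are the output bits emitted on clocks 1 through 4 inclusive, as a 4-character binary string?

reg_0 = 0x20758
clock 1: out=0, reg = 0x103AC
clock 2: out=0, reg = 0x881D6
clock 3: out=0, reg = 0xC40EB
clock 4: out=1, reg = 0xE2075

0001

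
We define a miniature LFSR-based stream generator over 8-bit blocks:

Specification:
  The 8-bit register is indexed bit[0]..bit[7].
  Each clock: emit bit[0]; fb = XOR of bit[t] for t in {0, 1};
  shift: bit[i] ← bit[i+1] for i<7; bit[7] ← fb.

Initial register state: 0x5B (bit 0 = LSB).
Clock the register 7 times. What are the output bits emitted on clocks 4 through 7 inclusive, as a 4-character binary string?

1101

reg_0 = 0x5B
clock 1: out=1, reg = 0x2D
clock 2: out=1, reg = 0x96
clock 3: out=0, reg = 0xCB
clock 4: out=1, reg = 0x65
clock 5: out=1, reg = 0xB2
clock 6: out=0, reg = 0xD9
clock 7: out=1, reg = 0xEC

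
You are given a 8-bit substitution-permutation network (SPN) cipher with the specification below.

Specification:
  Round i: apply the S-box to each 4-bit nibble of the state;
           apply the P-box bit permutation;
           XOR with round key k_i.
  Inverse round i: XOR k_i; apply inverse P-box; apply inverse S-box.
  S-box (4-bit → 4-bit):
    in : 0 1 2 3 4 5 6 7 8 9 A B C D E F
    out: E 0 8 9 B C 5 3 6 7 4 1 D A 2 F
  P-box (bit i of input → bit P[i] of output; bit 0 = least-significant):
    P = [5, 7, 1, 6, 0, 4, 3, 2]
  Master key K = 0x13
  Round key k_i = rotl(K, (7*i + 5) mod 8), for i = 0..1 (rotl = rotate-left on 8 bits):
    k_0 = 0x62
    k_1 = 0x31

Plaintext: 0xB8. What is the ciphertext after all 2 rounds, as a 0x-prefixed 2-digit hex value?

s_0 = plaintext = 0xB8
s_1 = Round(s_0, k_0) = 0xE1
s_2 = Round(s_1, k_1) = 0x21

0x21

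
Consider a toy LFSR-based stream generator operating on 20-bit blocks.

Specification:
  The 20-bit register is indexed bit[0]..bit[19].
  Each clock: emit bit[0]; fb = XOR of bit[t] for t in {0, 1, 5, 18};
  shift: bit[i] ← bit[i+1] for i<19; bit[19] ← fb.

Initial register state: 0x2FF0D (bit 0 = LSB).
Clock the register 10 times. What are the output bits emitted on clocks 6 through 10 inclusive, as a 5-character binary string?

00011

reg_0 = 0x2FF0D
clock 1: out=1, reg = 0x97F86
clock 2: out=0, reg = 0xCBFC3
clock 3: out=1, reg = 0xE5FE1
clock 4: out=1, reg = 0xF2FF0
clock 5: out=0, reg = 0x797F8
clock 6: out=0, reg = 0x3CBFC
clock 7: out=0, reg = 0x9E5FE
clock 8: out=0, reg = 0x4F2FF
clock 9: out=1, reg = 0x2797F
clock 10: out=1, reg = 0x93CBF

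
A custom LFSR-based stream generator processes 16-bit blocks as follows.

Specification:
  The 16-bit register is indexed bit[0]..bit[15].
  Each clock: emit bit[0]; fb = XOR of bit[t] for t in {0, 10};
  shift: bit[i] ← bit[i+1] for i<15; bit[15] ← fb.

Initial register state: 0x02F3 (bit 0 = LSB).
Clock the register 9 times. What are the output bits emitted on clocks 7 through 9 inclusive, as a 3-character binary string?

reg_0 = 0x02F3
clock 1: out=1, reg = 0x8179
clock 2: out=1, reg = 0xC0BC
clock 3: out=0, reg = 0x605E
clock 4: out=0, reg = 0x302F
clock 5: out=1, reg = 0x9817
clock 6: out=1, reg = 0xCC0B
clock 7: out=1, reg = 0x6605
clock 8: out=1, reg = 0x3302
clock 9: out=0, reg = 0x1981

110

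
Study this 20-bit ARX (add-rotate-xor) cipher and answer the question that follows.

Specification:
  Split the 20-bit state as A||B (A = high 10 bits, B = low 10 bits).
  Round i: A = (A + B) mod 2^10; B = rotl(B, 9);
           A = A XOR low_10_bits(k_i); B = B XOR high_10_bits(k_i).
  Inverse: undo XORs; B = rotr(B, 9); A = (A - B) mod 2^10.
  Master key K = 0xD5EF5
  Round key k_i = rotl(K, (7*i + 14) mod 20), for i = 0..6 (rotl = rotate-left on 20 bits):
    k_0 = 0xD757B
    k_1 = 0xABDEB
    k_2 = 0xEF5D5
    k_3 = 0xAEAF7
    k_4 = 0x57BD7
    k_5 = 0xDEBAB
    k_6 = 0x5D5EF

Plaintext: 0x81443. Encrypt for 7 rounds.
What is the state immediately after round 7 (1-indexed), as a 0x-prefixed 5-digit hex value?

0x46A83

s_0 = plaintext = 0x81443
s_1 = Round(s_0, k_0) = 0xCCD7C
s_2 = Round(s_1, k_1) = 0x51211
s_3 = Round(s_2, k_2) = 0xA00B5
s_4 = Round(s_3, k_3) = 0x708E0
s_5 = Round(s_4, k_4) = 0x5D52E
s_6 = Round(s_5, k_5) = 0x423ED
s_7 = Round(s_6, k_6) = 0x46A83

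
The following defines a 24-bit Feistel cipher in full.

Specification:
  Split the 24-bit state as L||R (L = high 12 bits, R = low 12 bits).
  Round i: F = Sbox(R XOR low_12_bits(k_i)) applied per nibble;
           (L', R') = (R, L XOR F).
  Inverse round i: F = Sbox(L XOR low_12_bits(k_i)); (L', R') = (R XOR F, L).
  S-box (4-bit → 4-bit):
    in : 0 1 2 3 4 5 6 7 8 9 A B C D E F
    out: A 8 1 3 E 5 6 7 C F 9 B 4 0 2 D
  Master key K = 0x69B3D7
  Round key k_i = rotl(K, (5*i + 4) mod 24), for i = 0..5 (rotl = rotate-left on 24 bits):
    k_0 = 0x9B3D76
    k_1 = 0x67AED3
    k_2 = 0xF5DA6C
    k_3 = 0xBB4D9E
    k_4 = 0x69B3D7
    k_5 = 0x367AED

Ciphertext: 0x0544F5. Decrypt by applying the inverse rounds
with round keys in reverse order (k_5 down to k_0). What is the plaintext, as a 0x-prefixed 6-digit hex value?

0x72D5AA

s_0 = ciphertext = 0x0544F5
s_1 = InvRound(s_0, k_5) = 0xD4A054
s_2 = InvRound(s_1, k_4) = 0x2A4D4A
s_3 = InvRound(s_2, k_3) = 0x0732A4
s_4 = InvRound(s_3, k_2) = 0xB29073
s_5 = InvRound(s_4, k_1) = 0x5AAB29
s_6 = InvRound(s_5, k_0) = 0x72D5AA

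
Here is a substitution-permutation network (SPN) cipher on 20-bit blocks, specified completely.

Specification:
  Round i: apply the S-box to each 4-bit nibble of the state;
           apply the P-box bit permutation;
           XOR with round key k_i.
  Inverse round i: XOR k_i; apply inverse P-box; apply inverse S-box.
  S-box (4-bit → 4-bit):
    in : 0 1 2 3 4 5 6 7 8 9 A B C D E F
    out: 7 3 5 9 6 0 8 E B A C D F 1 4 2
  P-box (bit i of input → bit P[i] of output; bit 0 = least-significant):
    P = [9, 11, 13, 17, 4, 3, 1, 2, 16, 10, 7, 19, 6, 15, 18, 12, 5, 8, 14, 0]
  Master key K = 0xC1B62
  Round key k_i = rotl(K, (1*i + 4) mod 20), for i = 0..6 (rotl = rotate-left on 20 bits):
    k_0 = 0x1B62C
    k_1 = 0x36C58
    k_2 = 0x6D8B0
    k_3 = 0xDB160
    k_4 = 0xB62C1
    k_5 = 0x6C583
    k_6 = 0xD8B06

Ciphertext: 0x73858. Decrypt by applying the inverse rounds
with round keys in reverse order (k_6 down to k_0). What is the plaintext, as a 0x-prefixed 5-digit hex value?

0x541C7

s_0 = ciphertext = 0x73858
s_1 = InvRound(s_0, k_6) = 0xF86CB
s_2 = InvRound(s_1, k_5) = 0x4D3FD
s_3 = InvRound(s_2, k_4) = 0x1738A
s_4 = InvRound(s_3, k_3) = 0x20A4D
s_5 = InvRound(s_4, k_2) = 0xBCE8D
s_6 = InvRound(s_5, k_1) = 0x61A32
s_7 = InvRound(s_6, k_0) = 0x541C7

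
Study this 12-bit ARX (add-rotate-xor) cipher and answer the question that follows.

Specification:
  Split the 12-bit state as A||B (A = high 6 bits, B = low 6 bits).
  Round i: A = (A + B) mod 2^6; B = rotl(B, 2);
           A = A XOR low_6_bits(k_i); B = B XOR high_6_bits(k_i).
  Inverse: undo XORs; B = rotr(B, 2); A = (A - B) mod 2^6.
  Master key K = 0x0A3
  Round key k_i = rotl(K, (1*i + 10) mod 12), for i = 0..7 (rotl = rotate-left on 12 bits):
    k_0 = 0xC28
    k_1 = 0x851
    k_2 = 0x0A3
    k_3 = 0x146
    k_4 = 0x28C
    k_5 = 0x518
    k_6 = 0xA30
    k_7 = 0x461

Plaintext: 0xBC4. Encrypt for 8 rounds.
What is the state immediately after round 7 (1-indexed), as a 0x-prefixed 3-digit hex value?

s_0 = plaintext = 0xBC4
s_1 = Round(s_0, k_0) = 0x6E0
s_2 = Round(s_1, k_1) = 0xAA3
s_3 = Round(s_2, k_2) = 0xB8C
s_4 = Round(s_3, k_3) = 0xF35
s_5 = Round(s_4, k_4) = 0xF5D
s_6 = Round(s_5, k_5) = 0x0A1
s_7 = Round(s_6, k_6) = 0x4EE
s_8 = Round(s_7, k_7) = 0x82B

0x4EE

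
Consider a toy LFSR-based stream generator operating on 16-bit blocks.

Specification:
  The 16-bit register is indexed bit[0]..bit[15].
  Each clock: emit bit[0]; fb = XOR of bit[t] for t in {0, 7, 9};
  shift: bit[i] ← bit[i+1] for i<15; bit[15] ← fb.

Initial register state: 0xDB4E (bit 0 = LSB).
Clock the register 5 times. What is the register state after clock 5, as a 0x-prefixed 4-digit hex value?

reg_0 = 0xDB4E
clock 1: out=0, reg = 0xEDA7
clock 2: out=1, reg = 0x76D3
clock 3: out=1, reg = 0xBB69
clock 4: out=1, reg = 0x5DB4
clock 5: out=0, reg = 0xAEDA

0xAEDA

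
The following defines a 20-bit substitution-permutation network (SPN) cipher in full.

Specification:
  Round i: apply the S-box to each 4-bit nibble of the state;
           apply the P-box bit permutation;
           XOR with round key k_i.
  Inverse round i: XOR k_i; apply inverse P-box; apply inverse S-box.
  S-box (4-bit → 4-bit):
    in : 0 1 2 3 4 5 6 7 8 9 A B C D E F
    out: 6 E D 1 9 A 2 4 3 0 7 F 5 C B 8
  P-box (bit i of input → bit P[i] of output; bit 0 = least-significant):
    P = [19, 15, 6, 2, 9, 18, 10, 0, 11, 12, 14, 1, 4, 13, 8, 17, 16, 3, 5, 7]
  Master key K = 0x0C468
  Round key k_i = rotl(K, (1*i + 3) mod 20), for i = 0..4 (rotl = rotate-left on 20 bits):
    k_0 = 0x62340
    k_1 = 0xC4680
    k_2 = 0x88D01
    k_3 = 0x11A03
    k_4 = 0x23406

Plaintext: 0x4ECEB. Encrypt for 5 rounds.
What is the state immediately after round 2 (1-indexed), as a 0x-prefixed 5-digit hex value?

s_0 = plaintext = 0x4ECEB
s_1 = Round(s_0, k_0) = 0x9C995
s_2 = Round(s_1, k_1) = 0xCC794
s_3 = Round(s_2, k_2) = 0x1CC35
s_4 = Round(s_3, k_3) = 0x1D1BF
s_5 = Round(s_4, k_4) = 0x463A9

0xCC794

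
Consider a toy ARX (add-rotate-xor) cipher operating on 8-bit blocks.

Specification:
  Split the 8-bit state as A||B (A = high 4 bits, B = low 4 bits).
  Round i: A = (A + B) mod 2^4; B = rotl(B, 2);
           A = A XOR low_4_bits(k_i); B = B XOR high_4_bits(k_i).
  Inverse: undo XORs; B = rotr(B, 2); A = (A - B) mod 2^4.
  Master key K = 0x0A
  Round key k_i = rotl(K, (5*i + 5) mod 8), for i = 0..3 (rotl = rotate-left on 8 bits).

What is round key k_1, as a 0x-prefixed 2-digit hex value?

K = 0x0A
k_0 = rotl(K, (5*0+5) mod 8) = rotl(K, 5) = 0x41
k_1 = rotl(K, (5*1+5) mod 8) = rotl(K, 2) = 0x28

0x28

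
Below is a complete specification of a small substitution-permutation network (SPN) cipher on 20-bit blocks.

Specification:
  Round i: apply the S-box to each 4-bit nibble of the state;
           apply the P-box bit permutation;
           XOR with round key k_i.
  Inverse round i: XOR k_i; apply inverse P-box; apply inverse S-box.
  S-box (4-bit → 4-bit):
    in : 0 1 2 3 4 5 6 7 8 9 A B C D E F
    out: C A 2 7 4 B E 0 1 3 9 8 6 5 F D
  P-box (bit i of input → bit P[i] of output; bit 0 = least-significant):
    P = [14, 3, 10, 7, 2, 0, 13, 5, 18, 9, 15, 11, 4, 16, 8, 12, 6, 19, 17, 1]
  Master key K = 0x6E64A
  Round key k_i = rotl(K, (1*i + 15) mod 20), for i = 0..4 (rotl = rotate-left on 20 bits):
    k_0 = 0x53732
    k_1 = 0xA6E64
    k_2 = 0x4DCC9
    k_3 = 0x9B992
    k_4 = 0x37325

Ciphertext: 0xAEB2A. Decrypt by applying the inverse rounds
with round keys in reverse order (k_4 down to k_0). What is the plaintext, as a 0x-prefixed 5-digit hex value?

s_0 = ciphertext = 0xAEB2A
s_1 = InvRound(s_0, k_4) = 0x11092
s_2 = InvRound(s_1, k_3) = 0x24047
s_3 = InvRound(s_2, k_2) = 0x0BF86
s_4 = InvRound(s_3, k_1) = 0xE04BA
s_5 = InvRound(s_4, k_0) = 0xC6241

0xC6241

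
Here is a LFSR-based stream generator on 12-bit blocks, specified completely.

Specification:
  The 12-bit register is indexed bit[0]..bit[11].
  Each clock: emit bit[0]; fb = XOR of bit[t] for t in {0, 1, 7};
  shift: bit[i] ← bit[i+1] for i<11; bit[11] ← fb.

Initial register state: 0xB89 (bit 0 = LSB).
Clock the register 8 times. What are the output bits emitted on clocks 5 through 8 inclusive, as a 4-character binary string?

reg_0 = 0xB89
clock 1: out=1, reg = 0x5C4
clock 2: out=0, reg = 0xAE2
clock 3: out=0, reg = 0x571
clock 4: out=1, reg = 0xAB8
clock 5: out=0, reg = 0xD5C
clock 6: out=0, reg = 0x6AE
clock 7: out=0, reg = 0x357
clock 8: out=1, reg = 0x1AB

0001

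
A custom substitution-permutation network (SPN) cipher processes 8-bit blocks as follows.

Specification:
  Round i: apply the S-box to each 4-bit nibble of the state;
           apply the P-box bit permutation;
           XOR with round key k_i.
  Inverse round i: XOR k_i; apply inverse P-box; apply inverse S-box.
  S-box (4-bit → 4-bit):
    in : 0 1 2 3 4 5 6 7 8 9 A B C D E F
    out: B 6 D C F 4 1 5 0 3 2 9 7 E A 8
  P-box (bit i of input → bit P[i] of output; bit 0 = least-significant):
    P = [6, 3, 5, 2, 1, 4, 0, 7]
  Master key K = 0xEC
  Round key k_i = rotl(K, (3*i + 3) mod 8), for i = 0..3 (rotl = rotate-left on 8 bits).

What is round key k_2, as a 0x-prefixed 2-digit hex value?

0xD9

K = 0xEC
k_0 = rotl(K, (3*0+3) mod 8) = rotl(K, 3) = 0x67
k_1 = rotl(K, (3*1+3) mod 8) = rotl(K, 6) = 0x3B
k_2 = rotl(K, (3*2+3) mod 8) = rotl(K, 1) = 0xD9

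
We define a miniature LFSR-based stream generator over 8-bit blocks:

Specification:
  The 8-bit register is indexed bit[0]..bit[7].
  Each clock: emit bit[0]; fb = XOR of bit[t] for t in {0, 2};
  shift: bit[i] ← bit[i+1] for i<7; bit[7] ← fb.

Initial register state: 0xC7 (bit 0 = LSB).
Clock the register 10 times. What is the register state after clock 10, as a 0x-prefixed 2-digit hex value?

reg_0 = 0xC7
clock 1: out=1, reg = 0x63
clock 2: out=1, reg = 0xB1
clock 3: out=1, reg = 0xD8
clock 4: out=0, reg = 0x6C
clock 5: out=0, reg = 0xB6
clock 6: out=0, reg = 0xDB
clock 7: out=1, reg = 0xED
clock 8: out=1, reg = 0x76
clock 9: out=0, reg = 0xBB
clock 10: out=1, reg = 0xDD

0xDD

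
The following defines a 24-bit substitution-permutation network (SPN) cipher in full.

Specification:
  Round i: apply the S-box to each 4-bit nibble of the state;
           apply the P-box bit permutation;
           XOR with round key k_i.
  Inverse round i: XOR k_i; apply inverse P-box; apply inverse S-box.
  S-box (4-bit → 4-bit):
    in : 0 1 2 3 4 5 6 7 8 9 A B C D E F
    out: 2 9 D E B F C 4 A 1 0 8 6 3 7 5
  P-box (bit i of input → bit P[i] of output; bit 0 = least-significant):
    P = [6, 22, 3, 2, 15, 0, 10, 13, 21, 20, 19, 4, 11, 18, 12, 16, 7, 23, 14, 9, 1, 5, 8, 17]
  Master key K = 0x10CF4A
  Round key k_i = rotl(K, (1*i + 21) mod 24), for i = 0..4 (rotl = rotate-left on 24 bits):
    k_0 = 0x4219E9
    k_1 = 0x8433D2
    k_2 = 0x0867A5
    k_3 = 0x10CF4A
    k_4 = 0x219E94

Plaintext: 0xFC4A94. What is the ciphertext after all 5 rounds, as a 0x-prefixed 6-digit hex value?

s_0 = plaintext = 0xFC4A94
s_1 = Round(s_0, k_0) = 0x87D0AF
s_2 = Round(s_1, k_1) = 0x927BBA
s_3 = Round(s_2, k_2) = 0x081537
s_4 = Round(s_3, k_3) = 0xA9E173
s_5 = Round(s_4, k_4) = 0x458208

0x458208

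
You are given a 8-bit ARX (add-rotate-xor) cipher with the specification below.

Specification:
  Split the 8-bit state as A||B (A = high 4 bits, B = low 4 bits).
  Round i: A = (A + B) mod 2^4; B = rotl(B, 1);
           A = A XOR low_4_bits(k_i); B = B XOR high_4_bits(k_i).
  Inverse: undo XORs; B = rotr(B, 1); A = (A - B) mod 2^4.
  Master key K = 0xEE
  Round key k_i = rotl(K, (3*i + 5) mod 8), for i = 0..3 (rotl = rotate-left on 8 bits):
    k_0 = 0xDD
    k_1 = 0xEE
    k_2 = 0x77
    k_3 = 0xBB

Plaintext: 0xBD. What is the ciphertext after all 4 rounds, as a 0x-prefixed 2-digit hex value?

0x8D

s_0 = plaintext = 0xBD
s_1 = Round(s_0, k_0) = 0x56
s_2 = Round(s_1, k_1) = 0x52
s_3 = Round(s_2, k_2) = 0x03
s_4 = Round(s_3, k_3) = 0x8D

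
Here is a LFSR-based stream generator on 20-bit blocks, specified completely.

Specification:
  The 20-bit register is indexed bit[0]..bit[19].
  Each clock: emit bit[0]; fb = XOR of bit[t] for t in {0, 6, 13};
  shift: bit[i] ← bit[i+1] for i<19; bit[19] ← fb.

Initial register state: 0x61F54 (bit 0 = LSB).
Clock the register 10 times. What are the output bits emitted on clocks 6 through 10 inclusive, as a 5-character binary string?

01011

reg_0 = 0x61F54
clock 1: out=0, reg = 0xB0FAA
clock 2: out=0, reg = 0x587D5
clock 3: out=1, reg = 0x2C3EA
clock 4: out=0, reg = 0x961F5
clock 5: out=1, reg = 0xCB0FA
clock 6: out=0, reg = 0x6587D
clock 7: out=1, reg = 0x32C3E
clock 8: out=0, reg = 0x9961F
clock 9: out=1, reg = 0xCCB0F
clock 10: out=1, reg = 0xE6587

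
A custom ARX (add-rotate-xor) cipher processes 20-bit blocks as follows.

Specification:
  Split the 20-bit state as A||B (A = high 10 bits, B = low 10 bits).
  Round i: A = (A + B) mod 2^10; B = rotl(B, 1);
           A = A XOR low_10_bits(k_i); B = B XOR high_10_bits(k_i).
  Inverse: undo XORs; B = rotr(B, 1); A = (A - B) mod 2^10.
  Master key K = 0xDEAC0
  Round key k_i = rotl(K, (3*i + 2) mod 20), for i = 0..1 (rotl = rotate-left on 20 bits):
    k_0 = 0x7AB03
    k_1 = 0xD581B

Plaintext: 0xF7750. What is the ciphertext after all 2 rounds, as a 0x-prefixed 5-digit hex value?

s_0 = plaintext = 0xF7750
s_1 = Round(s_0, k_0) = 0x0BB4B
s_2 = Round(s_1, k_1) = 0xD89C1

0xD89C1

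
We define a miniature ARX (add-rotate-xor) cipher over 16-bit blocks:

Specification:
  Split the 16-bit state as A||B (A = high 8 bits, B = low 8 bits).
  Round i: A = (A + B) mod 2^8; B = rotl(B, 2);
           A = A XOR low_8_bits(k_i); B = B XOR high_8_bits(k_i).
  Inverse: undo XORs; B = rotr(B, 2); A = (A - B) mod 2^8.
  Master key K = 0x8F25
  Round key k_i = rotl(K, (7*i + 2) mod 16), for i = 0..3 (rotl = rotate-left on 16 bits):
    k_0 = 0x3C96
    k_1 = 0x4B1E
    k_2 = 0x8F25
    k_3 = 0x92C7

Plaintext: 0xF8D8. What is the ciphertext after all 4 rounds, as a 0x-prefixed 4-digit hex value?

0xECCF

s_0 = plaintext = 0xF8D8
s_1 = Round(s_0, k_0) = 0x465F
s_2 = Round(s_1, k_1) = 0xBB36
s_3 = Round(s_2, k_2) = 0xD457
s_4 = Round(s_3, k_3) = 0xECCF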